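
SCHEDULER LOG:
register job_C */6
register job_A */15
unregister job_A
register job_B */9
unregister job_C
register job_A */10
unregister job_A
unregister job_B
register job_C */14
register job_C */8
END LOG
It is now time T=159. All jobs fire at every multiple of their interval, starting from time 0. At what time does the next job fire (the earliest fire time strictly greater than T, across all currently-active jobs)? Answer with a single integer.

Op 1: register job_C */6 -> active={job_C:*/6}
Op 2: register job_A */15 -> active={job_A:*/15, job_C:*/6}
Op 3: unregister job_A -> active={job_C:*/6}
Op 4: register job_B */9 -> active={job_B:*/9, job_C:*/6}
Op 5: unregister job_C -> active={job_B:*/9}
Op 6: register job_A */10 -> active={job_A:*/10, job_B:*/9}
Op 7: unregister job_A -> active={job_B:*/9}
Op 8: unregister job_B -> active={}
Op 9: register job_C */14 -> active={job_C:*/14}
Op 10: register job_C */8 -> active={job_C:*/8}
  job_C: interval 8, next fire after T=159 is 160
Earliest fire time = 160 (job job_C)

Answer: 160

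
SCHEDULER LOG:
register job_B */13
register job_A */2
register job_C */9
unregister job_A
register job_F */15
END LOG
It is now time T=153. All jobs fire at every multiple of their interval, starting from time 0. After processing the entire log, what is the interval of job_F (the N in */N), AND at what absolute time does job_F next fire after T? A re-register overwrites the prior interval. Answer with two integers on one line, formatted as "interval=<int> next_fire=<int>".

Answer: interval=15 next_fire=165

Derivation:
Op 1: register job_B */13 -> active={job_B:*/13}
Op 2: register job_A */2 -> active={job_A:*/2, job_B:*/13}
Op 3: register job_C */9 -> active={job_A:*/2, job_B:*/13, job_C:*/9}
Op 4: unregister job_A -> active={job_B:*/13, job_C:*/9}
Op 5: register job_F */15 -> active={job_B:*/13, job_C:*/9, job_F:*/15}
Final interval of job_F = 15
Next fire of job_F after T=153: (153//15+1)*15 = 165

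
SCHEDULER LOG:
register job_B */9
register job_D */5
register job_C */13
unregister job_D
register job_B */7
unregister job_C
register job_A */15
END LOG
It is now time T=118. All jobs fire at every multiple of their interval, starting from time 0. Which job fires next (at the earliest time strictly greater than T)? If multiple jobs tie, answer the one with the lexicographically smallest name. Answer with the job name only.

Answer: job_B

Derivation:
Op 1: register job_B */9 -> active={job_B:*/9}
Op 2: register job_D */5 -> active={job_B:*/9, job_D:*/5}
Op 3: register job_C */13 -> active={job_B:*/9, job_C:*/13, job_D:*/5}
Op 4: unregister job_D -> active={job_B:*/9, job_C:*/13}
Op 5: register job_B */7 -> active={job_B:*/7, job_C:*/13}
Op 6: unregister job_C -> active={job_B:*/7}
Op 7: register job_A */15 -> active={job_A:*/15, job_B:*/7}
  job_A: interval 15, next fire after T=118 is 120
  job_B: interval 7, next fire after T=118 is 119
Earliest = 119, winner (lex tiebreak) = job_B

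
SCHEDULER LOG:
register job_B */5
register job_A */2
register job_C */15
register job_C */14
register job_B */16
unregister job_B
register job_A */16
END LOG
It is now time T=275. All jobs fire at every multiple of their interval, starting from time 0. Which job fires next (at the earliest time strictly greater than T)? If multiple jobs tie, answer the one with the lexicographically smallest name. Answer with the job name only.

Answer: job_C

Derivation:
Op 1: register job_B */5 -> active={job_B:*/5}
Op 2: register job_A */2 -> active={job_A:*/2, job_B:*/5}
Op 3: register job_C */15 -> active={job_A:*/2, job_B:*/5, job_C:*/15}
Op 4: register job_C */14 -> active={job_A:*/2, job_B:*/5, job_C:*/14}
Op 5: register job_B */16 -> active={job_A:*/2, job_B:*/16, job_C:*/14}
Op 6: unregister job_B -> active={job_A:*/2, job_C:*/14}
Op 7: register job_A */16 -> active={job_A:*/16, job_C:*/14}
  job_A: interval 16, next fire after T=275 is 288
  job_C: interval 14, next fire after T=275 is 280
Earliest = 280, winner (lex tiebreak) = job_C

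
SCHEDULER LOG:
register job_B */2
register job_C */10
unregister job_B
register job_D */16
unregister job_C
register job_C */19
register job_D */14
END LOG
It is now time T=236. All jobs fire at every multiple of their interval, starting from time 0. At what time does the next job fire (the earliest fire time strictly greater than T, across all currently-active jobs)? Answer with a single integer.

Answer: 238

Derivation:
Op 1: register job_B */2 -> active={job_B:*/2}
Op 2: register job_C */10 -> active={job_B:*/2, job_C:*/10}
Op 3: unregister job_B -> active={job_C:*/10}
Op 4: register job_D */16 -> active={job_C:*/10, job_D:*/16}
Op 5: unregister job_C -> active={job_D:*/16}
Op 6: register job_C */19 -> active={job_C:*/19, job_D:*/16}
Op 7: register job_D */14 -> active={job_C:*/19, job_D:*/14}
  job_C: interval 19, next fire after T=236 is 247
  job_D: interval 14, next fire after T=236 is 238
Earliest fire time = 238 (job job_D)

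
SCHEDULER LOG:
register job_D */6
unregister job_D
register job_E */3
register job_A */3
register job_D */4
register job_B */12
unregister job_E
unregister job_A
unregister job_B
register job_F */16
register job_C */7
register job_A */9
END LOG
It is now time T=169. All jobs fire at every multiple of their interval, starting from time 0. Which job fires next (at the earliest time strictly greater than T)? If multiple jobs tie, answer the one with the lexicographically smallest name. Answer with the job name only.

Op 1: register job_D */6 -> active={job_D:*/6}
Op 2: unregister job_D -> active={}
Op 3: register job_E */3 -> active={job_E:*/3}
Op 4: register job_A */3 -> active={job_A:*/3, job_E:*/3}
Op 5: register job_D */4 -> active={job_A:*/3, job_D:*/4, job_E:*/3}
Op 6: register job_B */12 -> active={job_A:*/3, job_B:*/12, job_D:*/4, job_E:*/3}
Op 7: unregister job_E -> active={job_A:*/3, job_B:*/12, job_D:*/4}
Op 8: unregister job_A -> active={job_B:*/12, job_D:*/4}
Op 9: unregister job_B -> active={job_D:*/4}
Op 10: register job_F */16 -> active={job_D:*/4, job_F:*/16}
Op 11: register job_C */7 -> active={job_C:*/7, job_D:*/4, job_F:*/16}
Op 12: register job_A */9 -> active={job_A:*/9, job_C:*/7, job_D:*/4, job_F:*/16}
  job_A: interval 9, next fire after T=169 is 171
  job_C: interval 7, next fire after T=169 is 175
  job_D: interval 4, next fire after T=169 is 172
  job_F: interval 16, next fire after T=169 is 176
Earliest = 171, winner (lex tiebreak) = job_A

Answer: job_A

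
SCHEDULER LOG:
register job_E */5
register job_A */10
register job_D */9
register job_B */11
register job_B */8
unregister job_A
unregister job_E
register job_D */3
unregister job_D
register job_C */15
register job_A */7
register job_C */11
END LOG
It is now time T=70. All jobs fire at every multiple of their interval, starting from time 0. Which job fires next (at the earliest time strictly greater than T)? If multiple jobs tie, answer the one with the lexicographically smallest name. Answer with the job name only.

Answer: job_B

Derivation:
Op 1: register job_E */5 -> active={job_E:*/5}
Op 2: register job_A */10 -> active={job_A:*/10, job_E:*/5}
Op 3: register job_D */9 -> active={job_A:*/10, job_D:*/9, job_E:*/5}
Op 4: register job_B */11 -> active={job_A:*/10, job_B:*/11, job_D:*/9, job_E:*/5}
Op 5: register job_B */8 -> active={job_A:*/10, job_B:*/8, job_D:*/9, job_E:*/5}
Op 6: unregister job_A -> active={job_B:*/8, job_D:*/9, job_E:*/5}
Op 7: unregister job_E -> active={job_B:*/8, job_D:*/9}
Op 8: register job_D */3 -> active={job_B:*/8, job_D:*/3}
Op 9: unregister job_D -> active={job_B:*/8}
Op 10: register job_C */15 -> active={job_B:*/8, job_C:*/15}
Op 11: register job_A */7 -> active={job_A:*/7, job_B:*/8, job_C:*/15}
Op 12: register job_C */11 -> active={job_A:*/7, job_B:*/8, job_C:*/11}
  job_A: interval 7, next fire after T=70 is 77
  job_B: interval 8, next fire after T=70 is 72
  job_C: interval 11, next fire after T=70 is 77
Earliest = 72, winner (lex tiebreak) = job_B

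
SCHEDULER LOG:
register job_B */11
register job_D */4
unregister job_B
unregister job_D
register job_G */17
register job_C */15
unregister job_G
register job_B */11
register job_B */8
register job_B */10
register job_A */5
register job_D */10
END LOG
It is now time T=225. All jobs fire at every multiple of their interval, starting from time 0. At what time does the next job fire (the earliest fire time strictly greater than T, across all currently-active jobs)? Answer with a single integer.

Op 1: register job_B */11 -> active={job_B:*/11}
Op 2: register job_D */4 -> active={job_B:*/11, job_D:*/4}
Op 3: unregister job_B -> active={job_D:*/4}
Op 4: unregister job_D -> active={}
Op 5: register job_G */17 -> active={job_G:*/17}
Op 6: register job_C */15 -> active={job_C:*/15, job_G:*/17}
Op 7: unregister job_G -> active={job_C:*/15}
Op 8: register job_B */11 -> active={job_B:*/11, job_C:*/15}
Op 9: register job_B */8 -> active={job_B:*/8, job_C:*/15}
Op 10: register job_B */10 -> active={job_B:*/10, job_C:*/15}
Op 11: register job_A */5 -> active={job_A:*/5, job_B:*/10, job_C:*/15}
Op 12: register job_D */10 -> active={job_A:*/5, job_B:*/10, job_C:*/15, job_D:*/10}
  job_A: interval 5, next fire after T=225 is 230
  job_B: interval 10, next fire after T=225 is 230
  job_C: interval 15, next fire after T=225 is 240
  job_D: interval 10, next fire after T=225 is 230
Earliest fire time = 230 (job job_A)

Answer: 230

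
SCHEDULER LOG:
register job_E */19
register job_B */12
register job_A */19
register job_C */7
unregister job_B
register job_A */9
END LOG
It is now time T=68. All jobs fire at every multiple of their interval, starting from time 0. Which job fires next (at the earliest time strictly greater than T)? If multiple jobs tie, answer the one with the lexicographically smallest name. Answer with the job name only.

Op 1: register job_E */19 -> active={job_E:*/19}
Op 2: register job_B */12 -> active={job_B:*/12, job_E:*/19}
Op 3: register job_A */19 -> active={job_A:*/19, job_B:*/12, job_E:*/19}
Op 4: register job_C */7 -> active={job_A:*/19, job_B:*/12, job_C:*/7, job_E:*/19}
Op 5: unregister job_B -> active={job_A:*/19, job_C:*/7, job_E:*/19}
Op 6: register job_A */9 -> active={job_A:*/9, job_C:*/7, job_E:*/19}
  job_A: interval 9, next fire after T=68 is 72
  job_C: interval 7, next fire after T=68 is 70
  job_E: interval 19, next fire after T=68 is 76
Earliest = 70, winner (lex tiebreak) = job_C

Answer: job_C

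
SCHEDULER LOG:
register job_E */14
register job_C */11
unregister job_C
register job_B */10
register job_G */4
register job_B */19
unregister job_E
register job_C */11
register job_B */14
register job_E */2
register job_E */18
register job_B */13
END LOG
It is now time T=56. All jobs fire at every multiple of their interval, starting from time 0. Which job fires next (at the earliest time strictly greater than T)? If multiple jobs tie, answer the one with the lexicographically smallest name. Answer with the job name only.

Answer: job_G

Derivation:
Op 1: register job_E */14 -> active={job_E:*/14}
Op 2: register job_C */11 -> active={job_C:*/11, job_E:*/14}
Op 3: unregister job_C -> active={job_E:*/14}
Op 4: register job_B */10 -> active={job_B:*/10, job_E:*/14}
Op 5: register job_G */4 -> active={job_B:*/10, job_E:*/14, job_G:*/4}
Op 6: register job_B */19 -> active={job_B:*/19, job_E:*/14, job_G:*/4}
Op 7: unregister job_E -> active={job_B:*/19, job_G:*/4}
Op 8: register job_C */11 -> active={job_B:*/19, job_C:*/11, job_G:*/4}
Op 9: register job_B */14 -> active={job_B:*/14, job_C:*/11, job_G:*/4}
Op 10: register job_E */2 -> active={job_B:*/14, job_C:*/11, job_E:*/2, job_G:*/4}
Op 11: register job_E */18 -> active={job_B:*/14, job_C:*/11, job_E:*/18, job_G:*/4}
Op 12: register job_B */13 -> active={job_B:*/13, job_C:*/11, job_E:*/18, job_G:*/4}
  job_B: interval 13, next fire after T=56 is 65
  job_C: interval 11, next fire after T=56 is 66
  job_E: interval 18, next fire after T=56 is 72
  job_G: interval 4, next fire after T=56 is 60
Earliest = 60, winner (lex tiebreak) = job_G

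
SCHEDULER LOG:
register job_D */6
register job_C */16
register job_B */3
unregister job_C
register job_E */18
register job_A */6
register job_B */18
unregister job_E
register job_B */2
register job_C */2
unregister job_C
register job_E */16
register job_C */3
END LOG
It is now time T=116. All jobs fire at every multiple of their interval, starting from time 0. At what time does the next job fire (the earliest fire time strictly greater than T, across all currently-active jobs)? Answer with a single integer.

Op 1: register job_D */6 -> active={job_D:*/6}
Op 2: register job_C */16 -> active={job_C:*/16, job_D:*/6}
Op 3: register job_B */3 -> active={job_B:*/3, job_C:*/16, job_D:*/6}
Op 4: unregister job_C -> active={job_B:*/3, job_D:*/6}
Op 5: register job_E */18 -> active={job_B:*/3, job_D:*/6, job_E:*/18}
Op 6: register job_A */6 -> active={job_A:*/6, job_B:*/3, job_D:*/6, job_E:*/18}
Op 7: register job_B */18 -> active={job_A:*/6, job_B:*/18, job_D:*/6, job_E:*/18}
Op 8: unregister job_E -> active={job_A:*/6, job_B:*/18, job_D:*/6}
Op 9: register job_B */2 -> active={job_A:*/6, job_B:*/2, job_D:*/6}
Op 10: register job_C */2 -> active={job_A:*/6, job_B:*/2, job_C:*/2, job_D:*/6}
Op 11: unregister job_C -> active={job_A:*/6, job_B:*/2, job_D:*/6}
Op 12: register job_E */16 -> active={job_A:*/6, job_B:*/2, job_D:*/6, job_E:*/16}
Op 13: register job_C */3 -> active={job_A:*/6, job_B:*/2, job_C:*/3, job_D:*/6, job_E:*/16}
  job_A: interval 6, next fire after T=116 is 120
  job_B: interval 2, next fire after T=116 is 118
  job_C: interval 3, next fire after T=116 is 117
  job_D: interval 6, next fire after T=116 is 120
  job_E: interval 16, next fire after T=116 is 128
Earliest fire time = 117 (job job_C)

Answer: 117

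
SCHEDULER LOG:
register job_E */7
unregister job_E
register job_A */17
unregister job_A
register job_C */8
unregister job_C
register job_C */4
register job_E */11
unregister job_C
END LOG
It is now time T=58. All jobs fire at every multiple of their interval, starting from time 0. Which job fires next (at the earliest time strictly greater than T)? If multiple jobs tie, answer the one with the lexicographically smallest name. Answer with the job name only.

Op 1: register job_E */7 -> active={job_E:*/7}
Op 2: unregister job_E -> active={}
Op 3: register job_A */17 -> active={job_A:*/17}
Op 4: unregister job_A -> active={}
Op 5: register job_C */8 -> active={job_C:*/8}
Op 6: unregister job_C -> active={}
Op 7: register job_C */4 -> active={job_C:*/4}
Op 8: register job_E */11 -> active={job_C:*/4, job_E:*/11}
Op 9: unregister job_C -> active={job_E:*/11}
  job_E: interval 11, next fire after T=58 is 66
Earliest = 66, winner (lex tiebreak) = job_E

Answer: job_E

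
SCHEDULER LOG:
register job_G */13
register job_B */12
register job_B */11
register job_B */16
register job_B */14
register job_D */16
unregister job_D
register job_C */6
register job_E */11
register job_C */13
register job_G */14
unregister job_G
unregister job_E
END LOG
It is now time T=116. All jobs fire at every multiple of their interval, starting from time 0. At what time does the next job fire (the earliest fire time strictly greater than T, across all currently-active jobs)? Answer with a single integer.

Answer: 117

Derivation:
Op 1: register job_G */13 -> active={job_G:*/13}
Op 2: register job_B */12 -> active={job_B:*/12, job_G:*/13}
Op 3: register job_B */11 -> active={job_B:*/11, job_G:*/13}
Op 4: register job_B */16 -> active={job_B:*/16, job_G:*/13}
Op 5: register job_B */14 -> active={job_B:*/14, job_G:*/13}
Op 6: register job_D */16 -> active={job_B:*/14, job_D:*/16, job_G:*/13}
Op 7: unregister job_D -> active={job_B:*/14, job_G:*/13}
Op 8: register job_C */6 -> active={job_B:*/14, job_C:*/6, job_G:*/13}
Op 9: register job_E */11 -> active={job_B:*/14, job_C:*/6, job_E:*/11, job_G:*/13}
Op 10: register job_C */13 -> active={job_B:*/14, job_C:*/13, job_E:*/11, job_G:*/13}
Op 11: register job_G */14 -> active={job_B:*/14, job_C:*/13, job_E:*/11, job_G:*/14}
Op 12: unregister job_G -> active={job_B:*/14, job_C:*/13, job_E:*/11}
Op 13: unregister job_E -> active={job_B:*/14, job_C:*/13}
  job_B: interval 14, next fire after T=116 is 126
  job_C: interval 13, next fire after T=116 is 117
Earliest fire time = 117 (job job_C)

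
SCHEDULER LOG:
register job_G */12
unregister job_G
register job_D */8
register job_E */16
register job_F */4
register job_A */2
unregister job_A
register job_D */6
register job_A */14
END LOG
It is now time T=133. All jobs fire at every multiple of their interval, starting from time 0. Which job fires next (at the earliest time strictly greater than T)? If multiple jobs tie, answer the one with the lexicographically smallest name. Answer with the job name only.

Answer: job_F

Derivation:
Op 1: register job_G */12 -> active={job_G:*/12}
Op 2: unregister job_G -> active={}
Op 3: register job_D */8 -> active={job_D:*/8}
Op 4: register job_E */16 -> active={job_D:*/8, job_E:*/16}
Op 5: register job_F */4 -> active={job_D:*/8, job_E:*/16, job_F:*/4}
Op 6: register job_A */2 -> active={job_A:*/2, job_D:*/8, job_E:*/16, job_F:*/4}
Op 7: unregister job_A -> active={job_D:*/8, job_E:*/16, job_F:*/4}
Op 8: register job_D */6 -> active={job_D:*/6, job_E:*/16, job_F:*/4}
Op 9: register job_A */14 -> active={job_A:*/14, job_D:*/6, job_E:*/16, job_F:*/4}
  job_A: interval 14, next fire after T=133 is 140
  job_D: interval 6, next fire after T=133 is 138
  job_E: interval 16, next fire after T=133 is 144
  job_F: interval 4, next fire after T=133 is 136
Earliest = 136, winner (lex tiebreak) = job_F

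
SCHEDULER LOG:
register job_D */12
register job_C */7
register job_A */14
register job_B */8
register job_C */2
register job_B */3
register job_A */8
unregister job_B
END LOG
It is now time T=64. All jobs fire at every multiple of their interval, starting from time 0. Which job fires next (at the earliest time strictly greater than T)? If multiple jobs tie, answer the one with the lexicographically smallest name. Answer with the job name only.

Answer: job_C

Derivation:
Op 1: register job_D */12 -> active={job_D:*/12}
Op 2: register job_C */7 -> active={job_C:*/7, job_D:*/12}
Op 3: register job_A */14 -> active={job_A:*/14, job_C:*/7, job_D:*/12}
Op 4: register job_B */8 -> active={job_A:*/14, job_B:*/8, job_C:*/7, job_D:*/12}
Op 5: register job_C */2 -> active={job_A:*/14, job_B:*/8, job_C:*/2, job_D:*/12}
Op 6: register job_B */3 -> active={job_A:*/14, job_B:*/3, job_C:*/2, job_D:*/12}
Op 7: register job_A */8 -> active={job_A:*/8, job_B:*/3, job_C:*/2, job_D:*/12}
Op 8: unregister job_B -> active={job_A:*/8, job_C:*/2, job_D:*/12}
  job_A: interval 8, next fire after T=64 is 72
  job_C: interval 2, next fire after T=64 is 66
  job_D: interval 12, next fire after T=64 is 72
Earliest = 66, winner (lex tiebreak) = job_C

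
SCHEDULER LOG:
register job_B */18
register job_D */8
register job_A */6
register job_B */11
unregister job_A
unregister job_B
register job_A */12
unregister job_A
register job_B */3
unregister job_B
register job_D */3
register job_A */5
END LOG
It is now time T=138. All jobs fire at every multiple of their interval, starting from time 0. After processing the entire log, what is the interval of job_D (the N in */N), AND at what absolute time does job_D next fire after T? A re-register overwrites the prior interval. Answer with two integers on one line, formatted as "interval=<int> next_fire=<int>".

Answer: interval=3 next_fire=141

Derivation:
Op 1: register job_B */18 -> active={job_B:*/18}
Op 2: register job_D */8 -> active={job_B:*/18, job_D:*/8}
Op 3: register job_A */6 -> active={job_A:*/6, job_B:*/18, job_D:*/8}
Op 4: register job_B */11 -> active={job_A:*/6, job_B:*/11, job_D:*/8}
Op 5: unregister job_A -> active={job_B:*/11, job_D:*/8}
Op 6: unregister job_B -> active={job_D:*/8}
Op 7: register job_A */12 -> active={job_A:*/12, job_D:*/8}
Op 8: unregister job_A -> active={job_D:*/8}
Op 9: register job_B */3 -> active={job_B:*/3, job_D:*/8}
Op 10: unregister job_B -> active={job_D:*/8}
Op 11: register job_D */3 -> active={job_D:*/3}
Op 12: register job_A */5 -> active={job_A:*/5, job_D:*/3}
Final interval of job_D = 3
Next fire of job_D after T=138: (138//3+1)*3 = 141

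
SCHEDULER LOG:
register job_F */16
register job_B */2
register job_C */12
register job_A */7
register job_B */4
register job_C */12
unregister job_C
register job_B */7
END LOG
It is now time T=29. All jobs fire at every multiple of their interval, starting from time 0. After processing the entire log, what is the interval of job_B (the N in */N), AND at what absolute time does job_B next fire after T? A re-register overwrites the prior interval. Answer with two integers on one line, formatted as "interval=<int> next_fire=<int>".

Answer: interval=7 next_fire=35

Derivation:
Op 1: register job_F */16 -> active={job_F:*/16}
Op 2: register job_B */2 -> active={job_B:*/2, job_F:*/16}
Op 3: register job_C */12 -> active={job_B:*/2, job_C:*/12, job_F:*/16}
Op 4: register job_A */7 -> active={job_A:*/7, job_B:*/2, job_C:*/12, job_F:*/16}
Op 5: register job_B */4 -> active={job_A:*/7, job_B:*/4, job_C:*/12, job_F:*/16}
Op 6: register job_C */12 -> active={job_A:*/7, job_B:*/4, job_C:*/12, job_F:*/16}
Op 7: unregister job_C -> active={job_A:*/7, job_B:*/4, job_F:*/16}
Op 8: register job_B */7 -> active={job_A:*/7, job_B:*/7, job_F:*/16}
Final interval of job_B = 7
Next fire of job_B after T=29: (29//7+1)*7 = 35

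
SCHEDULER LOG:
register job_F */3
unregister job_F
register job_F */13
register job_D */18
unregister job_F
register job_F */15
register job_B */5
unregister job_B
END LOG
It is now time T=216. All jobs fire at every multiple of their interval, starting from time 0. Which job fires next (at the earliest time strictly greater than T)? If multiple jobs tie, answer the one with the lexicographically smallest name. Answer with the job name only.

Op 1: register job_F */3 -> active={job_F:*/3}
Op 2: unregister job_F -> active={}
Op 3: register job_F */13 -> active={job_F:*/13}
Op 4: register job_D */18 -> active={job_D:*/18, job_F:*/13}
Op 5: unregister job_F -> active={job_D:*/18}
Op 6: register job_F */15 -> active={job_D:*/18, job_F:*/15}
Op 7: register job_B */5 -> active={job_B:*/5, job_D:*/18, job_F:*/15}
Op 8: unregister job_B -> active={job_D:*/18, job_F:*/15}
  job_D: interval 18, next fire after T=216 is 234
  job_F: interval 15, next fire after T=216 is 225
Earliest = 225, winner (lex tiebreak) = job_F

Answer: job_F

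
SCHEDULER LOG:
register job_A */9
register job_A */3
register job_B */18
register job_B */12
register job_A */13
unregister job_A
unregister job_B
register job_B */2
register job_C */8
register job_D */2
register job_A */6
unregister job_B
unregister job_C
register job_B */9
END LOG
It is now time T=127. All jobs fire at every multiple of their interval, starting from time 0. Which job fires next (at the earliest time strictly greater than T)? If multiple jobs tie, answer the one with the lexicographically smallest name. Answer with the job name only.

Answer: job_D

Derivation:
Op 1: register job_A */9 -> active={job_A:*/9}
Op 2: register job_A */3 -> active={job_A:*/3}
Op 3: register job_B */18 -> active={job_A:*/3, job_B:*/18}
Op 4: register job_B */12 -> active={job_A:*/3, job_B:*/12}
Op 5: register job_A */13 -> active={job_A:*/13, job_B:*/12}
Op 6: unregister job_A -> active={job_B:*/12}
Op 7: unregister job_B -> active={}
Op 8: register job_B */2 -> active={job_B:*/2}
Op 9: register job_C */8 -> active={job_B:*/2, job_C:*/8}
Op 10: register job_D */2 -> active={job_B:*/2, job_C:*/8, job_D:*/2}
Op 11: register job_A */6 -> active={job_A:*/6, job_B:*/2, job_C:*/8, job_D:*/2}
Op 12: unregister job_B -> active={job_A:*/6, job_C:*/8, job_D:*/2}
Op 13: unregister job_C -> active={job_A:*/6, job_D:*/2}
Op 14: register job_B */9 -> active={job_A:*/6, job_B:*/9, job_D:*/2}
  job_A: interval 6, next fire after T=127 is 132
  job_B: interval 9, next fire after T=127 is 135
  job_D: interval 2, next fire after T=127 is 128
Earliest = 128, winner (lex tiebreak) = job_D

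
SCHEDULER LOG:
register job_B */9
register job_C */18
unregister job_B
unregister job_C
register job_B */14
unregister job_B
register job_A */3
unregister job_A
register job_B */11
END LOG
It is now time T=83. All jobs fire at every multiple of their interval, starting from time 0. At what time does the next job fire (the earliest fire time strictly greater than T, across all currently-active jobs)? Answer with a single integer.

Op 1: register job_B */9 -> active={job_B:*/9}
Op 2: register job_C */18 -> active={job_B:*/9, job_C:*/18}
Op 3: unregister job_B -> active={job_C:*/18}
Op 4: unregister job_C -> active={}
Op 5: register job_B */14 -> active={job_B:*/14}
Op 6: unregister job_B -> active={}
Op 7: register job_A */3 -> active={job_A:*/3}
Op 8: unregister job_A -> active={}
Op 9: register job_B */11 -> active={job_B:*/11}
  job_B: interval 11, next fire after T=83 is 88
Earliest fire time = 88 (job job_B)

Answer: 88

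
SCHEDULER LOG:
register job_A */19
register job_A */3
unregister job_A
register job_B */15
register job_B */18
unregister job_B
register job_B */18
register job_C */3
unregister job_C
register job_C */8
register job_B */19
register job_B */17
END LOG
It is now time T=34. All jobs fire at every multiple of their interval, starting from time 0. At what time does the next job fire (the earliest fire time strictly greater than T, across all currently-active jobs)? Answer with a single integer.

Op 1: register job_A */19 -> active={job_A:*/19}
Op 2: register job_A */3 -> active={job_A:*/3}
Op 3: unregister job_A -> active={}
Op 4: register job_B */15 -> active={job_B:*/15}
Op 5: register job_B */18 -> active={job_B:*/18}
Op 6: unregister job_B -> active={}
Op 7: register job_B */18 -> active={job_B:*/18}
Op 8: register job_C */3 -> active={job_B:*/18, job_C:*/3}
Op 9: unregister job_C -> active={job_B:*/18}
Op 10: register job_C */8 -> active={job_B:*/18, job_C:*/8}
Op 11: register job_B */19 -> active={job_B:*/19, job_C:*/8}
Op 12: register job_B */17 -> active={job_B:*/17, job_C:*/8}
  job_B: interval 17, next fire after T=34 is 51
  job_C: interval 8, next fire after T=34 is 40
Earliest fire time = 40 (job job_C)

Answer: 40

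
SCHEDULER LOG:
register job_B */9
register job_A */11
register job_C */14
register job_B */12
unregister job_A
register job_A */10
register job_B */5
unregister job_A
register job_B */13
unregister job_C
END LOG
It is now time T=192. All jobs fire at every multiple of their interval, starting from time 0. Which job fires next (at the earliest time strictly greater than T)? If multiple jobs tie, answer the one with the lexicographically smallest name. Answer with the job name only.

Op 1: register job_B */9 -> active={job_B:*/9}
Op 2: register job_A */11 -> active={job_A:*/11, job_B:*/9}
Op 3: register job_C */14 -> active={job_A:*/11, job_B:*/9, job_C:*/14}
Op 4: register job_B */12 -> active={job_A:*/11, job_B:*/12, job_C:*/14}
Op 5: unregister job_A -> active={job_B:*/12, job_C:*/14}
Op 6: register job_A */10 -> active={job_A:*/10, job_B:*/12, job_C:*/14}
Op 7: register job_B */5 -> active={job_A:*/10, job_B:*/5, job_C:*/14}
Op 8: unregister job_A -> active={job_B:*/5, job_C:*/14}
Op 9: register job_B */13 -> active={job_B:*/13, job_C:*/14}
Op 10: unregister job_C -> active={job_B:*/13}
  job_B: interval 13, next fire after T=192 is 195
Earliest = 195, winner (lex tiebreak) = job_B

Answer: job_B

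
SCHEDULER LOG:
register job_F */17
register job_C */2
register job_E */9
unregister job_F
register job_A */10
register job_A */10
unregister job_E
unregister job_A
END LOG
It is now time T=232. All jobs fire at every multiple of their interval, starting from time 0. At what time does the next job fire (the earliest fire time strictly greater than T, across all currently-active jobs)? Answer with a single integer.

Op 1: register job_F */17 -> active={job_F:*/17}
Op 2: register job_C */2 -> active={job_C:*/2, job_F:*/17}
Op 3: register job_E */9 -> active={job_C:*/2, job_E:*/9, job_F:*/17}
Op 4: unregister job_F -> active={job_C:*/2, job_E:*/9}
Op 5: register job_A */10 -> active={job_A:*/10, job_C:*/2, job_E:*/9}
Op 6: register job_A */10 -> active={job_A:*/10, job_C:*/2, job_E:*/9}
Op 7: unregister job_E -> active={job_A:*/10, job_C:*/2}
Op 8: unregister job_A -> active={job_C:*/2}
  job_C: interval 2, next fire after T=232 is 234
Earliest fire time = 234 (job job_C)

Answer: 234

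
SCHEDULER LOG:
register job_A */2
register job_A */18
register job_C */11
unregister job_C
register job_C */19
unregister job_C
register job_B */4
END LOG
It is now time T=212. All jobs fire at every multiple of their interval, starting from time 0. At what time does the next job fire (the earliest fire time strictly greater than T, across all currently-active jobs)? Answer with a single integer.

Op 1: register job_A */2 -> active={job_A:*/2}
Op 2: register job_A */18 -> active={job_A:*/18}
Op 3: register job_C */11 -> active={job_A:*/18, job_C:*/11}
Op 4: unregister job_C -> active={job_A:*/18}
Op 5: register job_C */19 -> active={job_A:*/18, job_C:*/19}
Op 6: unregister job_C -> active={job_A:*/18}
Op 7: register job_B */4 -> active={job_A:*/18, job_B:*/4}
  job_A: interval 18, next fire after T=212 is 216
  job_B: interval 4, next fire after T=212 is 216
Earliest fire time = 216 (job job_A)

Answer: 216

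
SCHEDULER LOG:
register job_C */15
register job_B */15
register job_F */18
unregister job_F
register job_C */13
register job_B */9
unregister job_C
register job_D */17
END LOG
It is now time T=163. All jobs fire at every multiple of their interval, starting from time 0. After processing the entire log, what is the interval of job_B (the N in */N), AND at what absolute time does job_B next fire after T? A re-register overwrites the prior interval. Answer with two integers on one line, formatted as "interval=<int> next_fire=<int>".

Op 1: register job_C */15 -> active={job_C:*/15}
Op 2: register job_B */15 -> active={job_B:*/15, job_C:*/15}
Op 3: register job_F */18 -> active={job_B:*/15, job_C:*/15, job_F:*/18}
Op 4: unregister job_F -> active={job_B:*/15, job_C:*/15}
Op 5: register job_C */13 -> active={job_B:*/15, job_C:*/13}
Op 6: register job_B */9 -> active={job_B:*/9, job_C:*/13}
Op 7: unregister job_C -> active={job_B:*/9}
Op 8: register job_D */17 -> active={job_B:*/9, job_D:*/17}
Final interval of job_B = 9
Next fire of job_B after T=163: (163//9+1)*9 = 171

Answer: interval=9 next_fire=171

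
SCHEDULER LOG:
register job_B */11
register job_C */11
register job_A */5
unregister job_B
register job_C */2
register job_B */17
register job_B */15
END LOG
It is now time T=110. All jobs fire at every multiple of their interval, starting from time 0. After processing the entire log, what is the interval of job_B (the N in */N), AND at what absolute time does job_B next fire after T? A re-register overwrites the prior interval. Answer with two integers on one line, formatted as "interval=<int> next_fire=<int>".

Answer: interval=15 next_fire=120

Derivation:
Op 1: register job_B */11 -> active={job_B:*/11}
Op 2: register job_C */11 -> active={job_B:*/11, job_C:*/11}
Op 3: register job_A */5 -> active={job_A:*/5, job_B:*/11, job_C:*/11}
Op 4: unregister job_B -> active={job_A:*/5, job_C:*/11}
Op 5: register job_C */2 -> active={job_A:*/5, job_C:*/2}
Op 6: register job_B */17 -> active={job_A:*/5, job_B:*/17, job_C:*/2}
Op 7: register job_B */15 -> active={job_A:*/5, job_B:*/15, job_C:*/2}
Final interval of job_B = 15
Next fire of job_B after T=110: (110//15+1)*15 = 120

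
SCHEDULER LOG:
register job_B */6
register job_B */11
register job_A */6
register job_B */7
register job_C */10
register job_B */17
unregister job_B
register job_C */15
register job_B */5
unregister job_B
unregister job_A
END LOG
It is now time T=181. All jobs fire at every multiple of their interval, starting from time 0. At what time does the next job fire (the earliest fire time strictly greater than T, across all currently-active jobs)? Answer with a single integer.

Answer: 195

Derivation:
Op 1: register job_B */6 -> active={job_B:*/6}
Op 2: register job_B */11 -> active={job_B:*/11}
Op 3: register job_A */6 -> active={job_A:*/6, job_B:*/11}
Op 4: register job_B */7 -> active={job_A:*/6, job_B:*/7}
Op 5: register job_C */10 -> active={job_A:*/6, job_B:*/7, job_C:*/10}
Op 6: register job_B */17 -> active={job_A:*/6, job_B:*/17, job_C:*/10}
Op 7: unregister job_B -> active={job_A:*/6, job_C:*/10}
Op 8: register job_C */15 -> active={job_A:*/6, job_C:*/15}
Op 9: register job_B */5 -> active={job_A:*/6, job_B:*/5, job_C:*/15}
Op 10: unregister job_B -> active={job_A:*/6, job_C:*/15}
Op 11: unregister job_A -> active={job_C:*/15}
  job_C: interval 15, next fire after T=181 is 195
Earliest fire time = 195 (job job_C)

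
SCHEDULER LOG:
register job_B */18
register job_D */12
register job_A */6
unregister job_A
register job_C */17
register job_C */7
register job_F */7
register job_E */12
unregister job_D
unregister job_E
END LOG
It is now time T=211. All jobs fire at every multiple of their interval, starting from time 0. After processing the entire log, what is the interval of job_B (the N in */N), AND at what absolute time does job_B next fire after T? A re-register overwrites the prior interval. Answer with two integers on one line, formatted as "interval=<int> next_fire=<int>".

Op 1: register job_B */18 -> active={job_B:*/18}
Op 2: register job_D */12 -> active={job_B:*/18, job_D:*/12}
Op 3: register job_A */6 -> active={job_A:*/6, job_B:*/18, job_D:*/12}
Op 4: unregister job_A -> active={job_B:*/18, job_D:*/12}
Op 5: register job_C */17 -> active={job_B:*/18, job_C:*/17, job_D:*/12}
Op 6: register job_C */7 -> active={job_B:*/18, job_C:*/7, job_D:*/12}
Op 7: register job_F */7 -> active={job_B:*/18, job_C:*/7, job_D:*/12, job_F:*/7}
Op 8: register job_E */12 -> active={job_B:*/18, job_C:*/7, job_D:*/12, job_E:*/12, job_F:*/7}
Op 9: unregister job_D -> active={job_B:*/18, job_C:*/7, job_E:*/12, job_F:*/7}
Op 10: unregister job_E -> active={job_B:*/18, job_C:*/7, job_F:*/7}
Final interval of job_B = 18
Next fire of job_B after T=211: (211//18+1)*18 = 216

Answer: interval=18 next_fire=216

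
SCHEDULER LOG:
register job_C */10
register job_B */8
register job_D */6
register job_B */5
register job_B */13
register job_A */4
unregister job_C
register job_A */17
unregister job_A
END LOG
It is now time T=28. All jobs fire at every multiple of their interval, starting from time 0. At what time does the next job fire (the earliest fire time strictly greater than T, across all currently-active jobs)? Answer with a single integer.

Answer: 30

Derivation:
Op 1: register job_C */10 -> active={job_C:*/10}
Op 2: register job_B */8 -> active={job_B:*/8, job_C:*/10}
Op 3: register job_D */6 -> active={job_B:*/8, job_C:*/10, job_D:*/6}
Op 4: register job_B */5 -> active={job_B:*/5, job_C:*/10, job_D:*/6}
Op 5: register job_B */13 -> active={job_B:*/13, job_C:*/10, job_D:*/6}
Op 6: register job_A */4 -> active={job_A:*/4, job_B:*/13, job_C:*/10, job_D:*/6}
Op 7: unregister job_C -> active={job_A:*/4, job_B:*/13, job_D:*/6}
Op 8: register job_A */17 -> active={job_A:*/17, job_B:*/13, job_D:*/6}
Op 9: unregister job_A -> active={job_B:*/13, job_D:*/6}
  job_B: interval 13, next fire after T=28 is 39
  job_D: interval 6, next fire after T=28 is 30
Earliest fire time = 30 (job job_D)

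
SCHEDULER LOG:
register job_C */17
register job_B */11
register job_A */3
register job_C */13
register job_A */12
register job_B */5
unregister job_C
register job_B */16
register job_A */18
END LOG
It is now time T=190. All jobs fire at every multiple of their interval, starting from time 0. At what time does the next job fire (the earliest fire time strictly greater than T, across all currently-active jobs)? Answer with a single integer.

Op 1: register job_C */17 -> active={job_C:*/17}
Op 2: register job_B */11 -> active={job_B:*/11, job_C:*/17}
Op 3: register job_A */3 -> active={job_A:*/3, job_B:*/11, job_C:*/17}
Op 4: register job_C */13 -> active={job_A:*/3, job_B:*/11, job_C:*/13}
Op 5: register job_A */12 -> active={job_A:*/12, job_B:*/11, job_C:*/13}
Op 6: register job_B */5 -> active={job_A:*/12, job_B:*/5, job_C:*/13}
Op 7: unregister job_C -> active={job_A:*/12, job_B:*/5}
Op 8: register job_B */16 -> active={job_A:*/12, job_B:*/16}
Op 9: register job_A */18 -> active={job_A:*/18, job_B:*/16}
  job_A: interval 18, next fire after T=190 is 198
  job_B: interval 16, next fire after T=190 is 192
Earliest fire time = 192 (job job_B)

Answer: 192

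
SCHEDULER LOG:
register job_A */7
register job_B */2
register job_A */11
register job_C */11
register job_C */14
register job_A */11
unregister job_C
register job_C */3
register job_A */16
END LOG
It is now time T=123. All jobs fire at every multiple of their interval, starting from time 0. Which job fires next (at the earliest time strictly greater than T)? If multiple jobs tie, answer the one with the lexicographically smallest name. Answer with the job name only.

Op 1: register job_A */7 -> active={job_A:*/7}
Op 2: register job_B */2 -> active={job_A:*/7, job_B:*/2}
Op 3: register job_A */11 -> active={job_A:*/11, job_B:*/2}
Op 4: register job_C */11 -> active={job_A:*/11, job_B:*/2, job_C:*/11}
Op 5: register job_C */14 -> active={job_A:*/11, job_B:*/2, job_C:*/14}
Op 6: register job_A */11 -> active={job_A:*/11, job_B:*/2, job_C:*/14}
Op 7: unregister job_C -> active={job_A:*/11, job_B:*/2}
Op 8: register job_C */3 -> active={job_A:*/11, job_B:*/2, job_C:*/3}
Op 9: register job_A */16 -> active={job_A:*/16, job_B:*/2, job_C:*/3}
  job_A: interval 16, next fire after T=123 is 128
  job_B: interval 2, next fire after T=123 is 124
  job_C: interval 3, next fire after T=123 is 126
Earliest = 124, winner (lex tiebreak) = job_B

Answer: job_B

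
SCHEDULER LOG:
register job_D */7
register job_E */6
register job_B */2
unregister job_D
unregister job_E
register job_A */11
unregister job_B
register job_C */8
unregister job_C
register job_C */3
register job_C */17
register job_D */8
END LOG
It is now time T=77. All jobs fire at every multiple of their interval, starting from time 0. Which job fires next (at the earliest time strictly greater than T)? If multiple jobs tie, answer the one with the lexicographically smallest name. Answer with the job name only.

Answer: job_D

Derivation:
Op 1: register job_D */7 -> active={job_D:*/7}
Op 2: register job_E */6 -> active={job_D:*/7, job_E:*/6}
Op 3: register job_B */2 -> active={job_B:*/2, job_D:*/7, job_E:*/6}
Op 4: unregister job_D -> active={job_B:*/2, job_E:*/6}
Op 5: unregister job_E -> active={job_B:*/2}
Op 6: register job_A */11 -> active={job_A:*/11, job_B:*/2}
Op 7: unregister job_B -> active={job_A:*/11}
Op 8: register job_C */8 -> active={job_A:*/11, job_C:*/8}
Op 9: unregister job_C -> active={job_A:*/11}
Op 10: register job_C */3 -> active={job_A:*/11, job_C:*/3}
Op 11: register job_C */17 -> active={job_A:*/11, job_C:*/17}
Op 12: register job_D */8 -> active={job_A:*/11, job_C:*/17, job_D:*/8}
  job_A: interval 11, next fire after T=77 is 88
  job_C: interval 17, next fire after T=77 is 85
  job_D: interval 8, next fire after T=77 is 80
Earliest = 80, winner (lex tiebreak) = job_D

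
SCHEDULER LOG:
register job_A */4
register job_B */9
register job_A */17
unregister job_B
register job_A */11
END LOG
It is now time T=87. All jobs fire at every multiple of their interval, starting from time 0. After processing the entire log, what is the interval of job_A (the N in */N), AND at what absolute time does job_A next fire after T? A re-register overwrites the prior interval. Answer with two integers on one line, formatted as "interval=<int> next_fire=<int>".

Op 1: register job_A */4 -> active={job_A:*/4}
Op 2: register job_B */9 -> active={job_A:*/4, job_B:*/9}
Op 3: register job_A */17 -> active={job_A:*/17, job_B:*/9}
Op 4: unregister job_B -> active={job_A:*/17}
Op 5: register job_A */11 -> active={job_A:*/11}
Final interval of job_A = 11
Next fire of job_A after T=87: (87//11+1)*11 = 88

Answer: interval=11 next_fire=88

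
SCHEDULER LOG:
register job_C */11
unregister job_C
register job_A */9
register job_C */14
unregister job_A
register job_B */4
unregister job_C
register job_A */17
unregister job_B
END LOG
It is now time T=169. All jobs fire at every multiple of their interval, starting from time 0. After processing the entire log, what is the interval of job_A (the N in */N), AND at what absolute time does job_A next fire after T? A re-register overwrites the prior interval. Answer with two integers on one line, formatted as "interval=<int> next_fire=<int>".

Answer: interval=17 next_fire=170

Derivation:
Op 1: register job_C */11 -> active={job_C:*/11}
Op 2: unregister job_C -> active={}
Op 3: register job_A */9 -> active={job_A:*/9}
Op 4: register job_C */14 -> active={job_A:*/9, job_C:*/14}
Op 5: unregister job_A -> active={job_C:*/14}
Op 6: register job_B */4 -> active={job_B:*/4, job_C:*/14}
Op 7: unregister job_C -> active={job_B:*/4}
Op 8: register job_A */17 -> active={job_A:*/17, job_B:*/4}
Op 9: unregister job_B -> active={job_A:*/17}
Final interval of job_A = 17
Next fire of job_A after T=169: (169//17+1)*17 = 170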